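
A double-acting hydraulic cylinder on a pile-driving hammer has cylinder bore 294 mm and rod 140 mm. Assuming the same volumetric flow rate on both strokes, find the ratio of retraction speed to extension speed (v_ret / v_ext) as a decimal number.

v_ret/v_ext ≈ 1.29

Cap-side area A_cap = π/4 × (294 mm)² = 67890 mm^2
Rod-side annular area A_ann = π/4 × (294² − 140²) = 52490 mm^2
For equal Q, v ∝ 1/A, so v_ret/v_ext = A_cap/A_ann.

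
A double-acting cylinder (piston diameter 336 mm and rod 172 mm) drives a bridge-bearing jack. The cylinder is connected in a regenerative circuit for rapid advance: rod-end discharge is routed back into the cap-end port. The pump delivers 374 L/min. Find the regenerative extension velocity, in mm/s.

In regeneration the rod-end outflow joins the pump flow into the cap end, so the net volume the pump must supply per unit advance equals the rod cross-section area.
Rod cross-section A_rod = π/4 × (172 mm)² = 23240 mm^2
v = Q_pump / A_rod

v ≈ 268 mm/s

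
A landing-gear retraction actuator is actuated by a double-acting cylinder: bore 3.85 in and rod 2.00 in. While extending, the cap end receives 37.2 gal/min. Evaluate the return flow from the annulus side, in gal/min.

Cap-side area A_cap = π/4 × (3.85 in)² = 11.64 in^2
Rod-side annular area A_ann = π/4 × (3.85² − 2.00²) = 8.500 in^2
Piston speed v = Q_in/A_cap; rod-end outflow Q_out = v × A_ann = Q_in × A_ann/A_cap.

Q_out ≈ 27.2 gal/min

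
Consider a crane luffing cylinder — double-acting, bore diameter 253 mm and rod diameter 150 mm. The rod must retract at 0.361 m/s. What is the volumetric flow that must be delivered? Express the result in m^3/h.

Q ≈ 42.4 m^3/h

Rod-side annular area A_ann = π/4 × (253² − 150²) = 32600 mm^2
Q = A × v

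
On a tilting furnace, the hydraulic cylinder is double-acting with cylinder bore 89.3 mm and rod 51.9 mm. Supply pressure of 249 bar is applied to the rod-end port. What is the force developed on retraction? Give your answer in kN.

F ≈ 103 kN

Rod-side annular area A_ann = π/4 × (89.3² − 51.9²) = 4148 mm^2
On retraction the pressure acts on the annular area (bore minus rod).
F = P × A_ann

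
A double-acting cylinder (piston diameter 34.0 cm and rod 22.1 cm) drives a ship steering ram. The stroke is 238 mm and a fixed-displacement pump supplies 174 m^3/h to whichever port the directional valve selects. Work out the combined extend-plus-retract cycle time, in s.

Cap-side area A_cap = π/4 × (34.0 cm)² = 907.9 cm^2
Rod-side annular area A_ann = π/4 × (34.0² − 22.1²) = 524.3 cm^2
t_ext = A_cap·L/Q = 0.4471 s
t_ret = A_ann·L/Q = 0.2582 s
t_cycle = t_ext + t_ret

t ≈ 0.705 s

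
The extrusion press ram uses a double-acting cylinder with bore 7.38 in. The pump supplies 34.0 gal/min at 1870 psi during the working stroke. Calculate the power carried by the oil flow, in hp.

W ≈ 37.1 hp

Hydraulic power = P × Q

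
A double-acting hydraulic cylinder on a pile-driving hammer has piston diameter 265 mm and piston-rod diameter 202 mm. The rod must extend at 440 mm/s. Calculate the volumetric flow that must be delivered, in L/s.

Q ≈ 24.3 L/s

Cap-side area A_cap = π/4 × (265 mm)² = 55150 mm^2
Q = A × v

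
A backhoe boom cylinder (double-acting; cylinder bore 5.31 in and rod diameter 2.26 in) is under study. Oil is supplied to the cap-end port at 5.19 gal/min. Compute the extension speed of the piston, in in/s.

Cap-side area A_cap = π/4 × (5.31 in)² = 22.15 in^2
v = Q / A

v ≈ 0.902 in/s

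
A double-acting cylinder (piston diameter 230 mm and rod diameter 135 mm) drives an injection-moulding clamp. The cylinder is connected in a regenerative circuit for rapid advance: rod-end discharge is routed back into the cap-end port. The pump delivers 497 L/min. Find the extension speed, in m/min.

In regeneration the rod-end outflow joins the pump flow into the cap end, so the net volume the pump must supply per unit advance equals the rod cross-section area.
Rod cross-section A_rod = π/4 × (135 mm)² = 14310 mm^2
v = Q_pump / A_rod

v ≈ 34.7 m/min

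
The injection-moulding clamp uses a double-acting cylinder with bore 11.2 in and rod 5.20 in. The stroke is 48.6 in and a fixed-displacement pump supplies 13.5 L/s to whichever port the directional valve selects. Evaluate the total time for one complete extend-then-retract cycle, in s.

Cap-side area A_cap = π/4 × (11.2 in)² = 98.52 in^2
Rod-side annular area A_ann = π/4 × (11.2² − 5.20²) = 77.28 in^2
t_ext = A_cap·L/Q = 5.812 s
t_ret = A_ann·L/Q = 4.559 s
t_cycle = t_ext + t_ret

t ≈ 10.4 s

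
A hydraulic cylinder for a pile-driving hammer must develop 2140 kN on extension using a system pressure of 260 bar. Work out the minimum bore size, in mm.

Extension force acts on the full piston face: F = P × (π/4)D².
D = √(4F / (πP)) = √(4 × 2140 kN / (π × 260 bar))

D ≈ 324 mm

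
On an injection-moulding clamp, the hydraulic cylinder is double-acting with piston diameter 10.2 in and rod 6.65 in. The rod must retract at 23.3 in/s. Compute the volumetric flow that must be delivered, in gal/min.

Q ≈ 284 gal/min

Rod-side annular area A_ann = π/4 × (10.2² − 6.65²) = 46.98 in^2
Q = A × v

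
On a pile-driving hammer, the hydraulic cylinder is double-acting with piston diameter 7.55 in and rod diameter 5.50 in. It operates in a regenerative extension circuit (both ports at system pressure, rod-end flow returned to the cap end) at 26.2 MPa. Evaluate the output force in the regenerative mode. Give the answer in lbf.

With equal pressure on both faces, forces on the annular region cancel; the net push is pressure × rod cross-section.
Rod cross-section A_rod = π/4 × (5.50 in)² = 23.76 in^2
F = P × A_rod

F ≈ 90300 lbf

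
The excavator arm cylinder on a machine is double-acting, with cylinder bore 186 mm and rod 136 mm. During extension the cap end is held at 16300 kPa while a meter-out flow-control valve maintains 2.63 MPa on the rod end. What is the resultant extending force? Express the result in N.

Cap-side area A_cap = π/4 × (186 mm)² = 27170 mm^2
Rod-side annular area A_ann = π/4 × (186² − 136²) = 12640 mm^2
Net thrust = P_cap·A_cap − P_rod·A_ann = 4.429e5 N − 33260 N

F ≈ 4.10e5 N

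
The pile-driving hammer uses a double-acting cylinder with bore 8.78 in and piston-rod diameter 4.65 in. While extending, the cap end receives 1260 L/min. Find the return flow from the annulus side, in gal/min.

Cap-side area A_cap = π/4 × (8.78 in)² = 60.55 in^2
Rod-side annular area A_ann = π/4 × (8.78² − 4.65²) = 43.56 in^2
Piston speed v = Q_in/A_cap; rod-end outflow Q_out = v × A_ann = Q_in × A_ann/A_cap.

Q_out ≈ 239 gal/min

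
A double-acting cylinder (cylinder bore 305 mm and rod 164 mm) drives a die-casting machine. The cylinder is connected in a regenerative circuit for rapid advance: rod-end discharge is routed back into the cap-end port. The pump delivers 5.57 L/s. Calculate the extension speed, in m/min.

In regeneration the rod-end outflow joins the pump flow into the cap end, so the net volume the pump must supply per unit advance equals the rod cross-section area.
Rod cross-section A_rod = π/4 × (164 mm)² = 21120 mm^2
v = Q_pump / A_rod

v ≈ 15.8 m/min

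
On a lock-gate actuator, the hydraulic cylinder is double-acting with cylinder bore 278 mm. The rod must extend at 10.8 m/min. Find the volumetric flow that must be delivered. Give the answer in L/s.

Q ≈ 10.9 L/s

Cap-side area A_cap = π/4 × (278 mm)² = 60700 mm^2
Q = A × v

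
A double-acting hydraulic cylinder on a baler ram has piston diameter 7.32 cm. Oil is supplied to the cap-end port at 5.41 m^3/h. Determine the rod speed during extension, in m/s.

Cap-side area A_cap = π/4 × (7.32 cm)² = 42.08 cm^2
v = Q / A

v ≈ 0.357 m/s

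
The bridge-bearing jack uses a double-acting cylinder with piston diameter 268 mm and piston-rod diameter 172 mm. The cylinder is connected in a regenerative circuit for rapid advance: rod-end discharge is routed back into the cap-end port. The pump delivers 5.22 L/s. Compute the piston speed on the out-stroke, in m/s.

v ≈ 0.225 m/s

In regeneration the rod-end outflow joins the pump flow into the cap end, so the net volume the pump must supply per unit advance equals the rod cross-section area.
Rod cross-section A_rod = π/4 × (172 mm)² = 23240 mm^2
v = Q_pump / A_rod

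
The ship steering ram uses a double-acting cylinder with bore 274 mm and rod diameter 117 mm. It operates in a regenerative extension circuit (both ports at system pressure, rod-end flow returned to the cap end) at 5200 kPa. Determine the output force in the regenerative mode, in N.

With equal pressure on both faces, forces on the annular region cancel; the net push is pressure × rod cross-section.
Rod cross-section A_rod = π/4 × (117 mm)² = 10750 mm^2
F = P × A_rod

F ≈ 55900 N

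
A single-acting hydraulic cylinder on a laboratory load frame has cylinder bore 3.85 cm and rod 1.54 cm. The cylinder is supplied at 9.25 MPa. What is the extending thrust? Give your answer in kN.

Cap-side area A_cap = π/4 × (3.85 cm)² = 11.64 cm^2
F = P × A_cap = 9.25 MPa × A_cap

F ≈ 10.8 kN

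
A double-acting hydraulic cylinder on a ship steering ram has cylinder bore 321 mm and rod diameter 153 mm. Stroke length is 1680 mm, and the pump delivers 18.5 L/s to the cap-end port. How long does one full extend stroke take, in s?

Cap-side area A_cap = π/4 × (321 mm)² = 80930 mm^2
Swept volume V = A × L; t = V / Q = A·L / Q

t ≈ 7.35 s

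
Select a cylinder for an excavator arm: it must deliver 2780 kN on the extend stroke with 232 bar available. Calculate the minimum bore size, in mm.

Extension force acts on the full piston face: F = P × (π/4)D².
D = √(4F / (πP)) = √(4 × 2780 kN / (π × 232 bar))

D ≈ 391 mm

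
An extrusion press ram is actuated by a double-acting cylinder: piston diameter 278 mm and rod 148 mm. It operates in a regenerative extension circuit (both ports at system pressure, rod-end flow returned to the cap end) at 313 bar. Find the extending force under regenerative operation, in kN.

F ≈ 538 kN

With equal pressure on both faces, forces on the annular region cancel; the net push is pressure × rod cross-section.
Rod cross-section A_rod = π/4 × (148 mm)² = 17200 mm^2
F = P × A_rod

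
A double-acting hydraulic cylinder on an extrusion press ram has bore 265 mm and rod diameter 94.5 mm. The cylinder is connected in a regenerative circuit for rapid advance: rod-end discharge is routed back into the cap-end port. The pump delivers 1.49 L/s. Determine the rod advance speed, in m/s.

v ≈ 0.212 m/s

In regeneration the rod-end outflow joins the pump flow into the cap end, so the net volume the pump must supply per unit advance equals the rod cross-section area.
Rod cross-section A_rod = π/4 × (94.5 mm)² = 7014 mm^2
v = Q_pump / A_rod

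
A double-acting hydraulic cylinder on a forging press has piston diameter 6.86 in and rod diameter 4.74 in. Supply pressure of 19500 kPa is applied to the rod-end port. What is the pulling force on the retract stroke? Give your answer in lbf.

F ≈ 54600 lbf

Rod-side annular area A_ann = π/4 × (6.86² − 4.74²) = 19.31 in^2
On retraction the pressure acts on the annular area (bore minus rod).
F = P × A_ann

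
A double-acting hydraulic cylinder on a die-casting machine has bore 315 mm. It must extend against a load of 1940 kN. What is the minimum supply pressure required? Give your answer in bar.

Cap-side area A_cap = π/4 × (315 mm)² = 77930 mm^2
P = F / A = 1940 kN / A

P ≈ 249 bar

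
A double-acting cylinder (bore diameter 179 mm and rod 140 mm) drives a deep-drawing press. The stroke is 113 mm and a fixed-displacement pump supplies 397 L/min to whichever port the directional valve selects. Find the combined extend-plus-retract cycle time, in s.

Cap-side area A_cap = π/4 × (179 mm)² = 25160 mm^2
Rod-side annular area A_ann = π/4 × (179² − 140²) = 9771 mm^2
t_ext = A_cap·L/Q = 0.4298 s
t_ret = A_ann·L/Q = 0.1669 s
t_cycle = t_ext + t_ret

t ≈ 0.597 s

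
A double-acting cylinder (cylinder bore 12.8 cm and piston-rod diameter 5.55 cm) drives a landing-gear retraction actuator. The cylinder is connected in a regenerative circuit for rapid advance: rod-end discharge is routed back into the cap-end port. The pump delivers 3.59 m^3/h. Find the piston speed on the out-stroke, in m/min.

In regeneration the rod-end outflow joins the pump flow into the cap end, so the net volume the pump must supply per unit advance equals the rod cross-section area.
Rod cross-section A_rod = π/4 × (5.55 cm)² = 24.19 cm^2
v = Q_pump / A_rod

v ≈ 24.7 m/min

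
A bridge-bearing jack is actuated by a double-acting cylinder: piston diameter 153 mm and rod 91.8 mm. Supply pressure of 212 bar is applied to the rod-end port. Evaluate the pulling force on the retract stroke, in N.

F ≈ 2.49e5 N

Rod-side annular area A_ann = π/4 × (153² − 91.8²) = 11770 mm^2
On retraction the pressure acts on the annular area (bore minus rod).
F = P × A_ann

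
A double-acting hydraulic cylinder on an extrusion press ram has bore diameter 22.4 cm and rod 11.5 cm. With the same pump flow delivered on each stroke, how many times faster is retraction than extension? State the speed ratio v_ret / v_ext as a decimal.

Cap-side area A_cap = π/4 × (22.4 cm)² = 394.1 cm^2
Rod-side annular area A_ann = π/4 × (22.4² − 11.5²) = 290.2 cm^2
For equal Q, v ∝ 1/A, so v_ret/v_ext = A_cap/A_ann.

v_ret/v_ext ≈ 1.36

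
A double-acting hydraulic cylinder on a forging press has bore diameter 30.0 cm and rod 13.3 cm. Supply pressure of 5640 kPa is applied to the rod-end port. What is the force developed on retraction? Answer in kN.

Rod-side annular area A_ann = π/4 × (30.0² − 13.3²) = 567.9 cm^2
On retraction the pressure acts on the annular area (bore minus rod).
F = P × A_ann

F ≈ 320 kN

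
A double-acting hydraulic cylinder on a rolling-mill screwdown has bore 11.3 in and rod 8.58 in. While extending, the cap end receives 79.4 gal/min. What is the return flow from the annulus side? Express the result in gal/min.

Cap-side area A_cap = π/4 × (11.3 in)² = 100.3 in^2
Rod-side annular area A_ann = π/4 × (11.3² − 8.58²) = 42.47 in^2
Piston speed v = Q_in/A_cap; rod-end outflow Q_out = v × A_ann = Q_in × A_ann/A_cap.

Q_out ≈ 33.6 gal/min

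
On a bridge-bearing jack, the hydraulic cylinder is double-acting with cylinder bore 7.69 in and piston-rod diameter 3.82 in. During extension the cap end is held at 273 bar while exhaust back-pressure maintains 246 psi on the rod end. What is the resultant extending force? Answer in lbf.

F ≈ 1.75e5 lbf

Cap-side area A_cap = π/4 × (7.69 in)² = 46.45 in^2
Rod-side annular area A_ann = π/4 × (7.69² − 3.82²) = 34.98 in^2
Net thrust = P_cap·A_cap − P_rod·A_ann = 1.839e5 lbf − 8606 lbf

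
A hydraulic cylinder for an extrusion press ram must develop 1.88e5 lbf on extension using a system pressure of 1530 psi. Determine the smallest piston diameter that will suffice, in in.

Extension force acts on the full piston face: F = P × (π/4)D².
D = √(4F / (πP)) = √(4 × 1.88e5 lbf / (π × 1530 psi))

D ≈ 12.5 in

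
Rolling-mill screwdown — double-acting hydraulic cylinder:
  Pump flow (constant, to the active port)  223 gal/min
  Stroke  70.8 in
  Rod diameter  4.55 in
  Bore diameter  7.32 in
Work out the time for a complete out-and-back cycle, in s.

Cap-side area A_cap = π/4 × (7.32 in)² = 42.08 in^2
Rod-side annular area A_ann = π/4 × (7.32² − 4.55²) = 25.82 in^2
t_ext = A_cap·L/Q = 3.470 s
t_ret = A_ann·L/Q = 2.130 s
t_cycle = t_ext + t_ret

t ≈ 5.60 s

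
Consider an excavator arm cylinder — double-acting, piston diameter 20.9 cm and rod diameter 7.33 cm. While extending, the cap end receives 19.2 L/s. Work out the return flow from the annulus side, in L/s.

Q_out ≈ 16.8 L/s

Cap-side area A_cap = π/4 × (20.9 cm)² = 343.1 cm^2
Rod-side annular area A_ann = π/4 × (20.9² − 7.33²) = 300.9 cm^2
Piston speed v = Q_in/A_cap; rod-end outflow Q_out = v × A_ann = Q_in × A_ann/A_cap.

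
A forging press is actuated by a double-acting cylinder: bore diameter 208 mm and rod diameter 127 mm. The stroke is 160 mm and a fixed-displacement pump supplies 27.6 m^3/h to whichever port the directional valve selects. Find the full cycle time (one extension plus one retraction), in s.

t ≈ 1.15 s

Cap-side area A_cap = π/4 × (208 mm)² = 33980 mm^2
Rod-side annular area A_ann = π/4 × (208² − 127²) = 21310 mm^2
t_ext = A_cap·L/Q = 0.7091 s
t_ret = A_ann·L/Q = 0.4448 s
t_cycle = t_ext + t_ret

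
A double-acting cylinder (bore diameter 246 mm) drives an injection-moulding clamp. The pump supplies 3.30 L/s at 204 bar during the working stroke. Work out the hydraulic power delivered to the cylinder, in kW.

W ≈ 67.3 kW

Hydraulic power = P × Q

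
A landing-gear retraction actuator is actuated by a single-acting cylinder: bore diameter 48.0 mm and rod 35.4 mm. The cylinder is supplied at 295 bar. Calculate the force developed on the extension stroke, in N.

Cap-side area A_cap = π/4 × (48.0 mm)² = 1810 mm^2
F = P × A_cap = 295 bar × A_cap

F ≈ 53400 N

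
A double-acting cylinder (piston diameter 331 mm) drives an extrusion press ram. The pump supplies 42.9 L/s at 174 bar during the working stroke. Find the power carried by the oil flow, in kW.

Hydraulic power = P × Q

W ≈ 746 kW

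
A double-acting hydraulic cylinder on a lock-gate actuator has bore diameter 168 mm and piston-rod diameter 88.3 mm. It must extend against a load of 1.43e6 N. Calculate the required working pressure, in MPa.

Cap-side area A_cap = π/4 × (168 mm)² = 22170 mm^2
P = F / A = 1.43e6 N / A

P ≈ 64.5 MPa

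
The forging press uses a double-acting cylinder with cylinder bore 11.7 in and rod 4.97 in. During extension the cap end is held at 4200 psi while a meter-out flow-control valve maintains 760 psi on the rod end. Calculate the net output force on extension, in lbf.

F ≈ 3.85e5 lbf

Cap-side area A_cap = π/4 × (11.7 in)² = 107.5 in^2
Rod-side annular area A_ann = π/4 × (11.7² − 4.97²) = 88.11 in^2
Net thrust = P_cap·A_cap − P_rod·A_ann = 4.516e5 lbf − 66970 lbf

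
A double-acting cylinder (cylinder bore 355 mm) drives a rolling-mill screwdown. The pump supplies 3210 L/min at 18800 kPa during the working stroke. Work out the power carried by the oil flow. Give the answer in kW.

W ≈ 1010 kW

Hydraulic power = P × Q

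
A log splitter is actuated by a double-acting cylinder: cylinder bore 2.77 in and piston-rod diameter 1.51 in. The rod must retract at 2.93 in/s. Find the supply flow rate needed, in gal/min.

Q ≈ 3.22 gal/min

Rod-side annular area A_ann = π/4 × (2.77² − 1.51²) = 4.235 in^2
Q = A × v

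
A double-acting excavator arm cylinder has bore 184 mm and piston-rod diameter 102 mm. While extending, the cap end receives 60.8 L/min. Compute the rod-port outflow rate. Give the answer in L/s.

Q_out ≈ 0.702 L/s

Cap-side area A_cap = π/4 × (184 mm)² = 26590 mm^2
Rod-side annular area A_ann = π/4 × (184² − 102²) = 18420 mm^2
Piston speed v = Q_in/A_cap; rod-end outflow Q_out = v × A_ann = Q_in × A_ann/A_cap.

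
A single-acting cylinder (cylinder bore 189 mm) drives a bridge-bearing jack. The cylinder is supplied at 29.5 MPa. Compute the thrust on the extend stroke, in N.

F ≈ 8.28e5 N

Cap-side area A_cap = π/4 × (189 mm)² = 28060 mm^2
F = P × A_cap = 29.5 MPa × A_cap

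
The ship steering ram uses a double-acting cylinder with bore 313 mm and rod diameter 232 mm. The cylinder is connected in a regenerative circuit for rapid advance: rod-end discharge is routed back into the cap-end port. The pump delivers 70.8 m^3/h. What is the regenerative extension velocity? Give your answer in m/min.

v ≈ 27.9 m/min

In regeneration the rod-end outflow joins the pump flow into the cap end, so the net volume the pump must supply per unit advance equals the rod cross-section area.
Rod cross-section A_rod = π/4 × (232 mm)² = 42270 mm^2
v = Q_pump / A_rod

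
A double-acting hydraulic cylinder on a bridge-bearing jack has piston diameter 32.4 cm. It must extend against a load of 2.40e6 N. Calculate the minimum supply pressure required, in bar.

P ≈ 291 bar

Cap-side area A_cap = π/4 × (32.4 cm)² = 824.5 cm^2
P = F / A = 2.40e6 N / A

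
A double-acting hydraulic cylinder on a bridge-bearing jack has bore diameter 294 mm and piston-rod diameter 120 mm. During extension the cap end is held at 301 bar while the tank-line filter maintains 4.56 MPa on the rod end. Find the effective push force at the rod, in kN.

Cap-side area A_cap = π/4 × (294 mm)² = 67890 mm^2
Rod-side annular area A_ann = π/4 × (294² − 120²) = 56580 mm^2
Net thrust = P_cap·A_cap − P_rod·A_ann = 2043 kN − 258.0 kN

F ≈ 1790 kN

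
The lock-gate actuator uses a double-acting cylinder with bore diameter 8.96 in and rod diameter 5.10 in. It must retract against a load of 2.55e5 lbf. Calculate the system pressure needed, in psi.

P ≈ 5980 psi

Rod-side annular area A_ann = π/4 × (8.96² − 5.10²) = 42.62 in^2
Retraction: pressure acts on the annular area.
P = F / A = 2.55e5 lbf / A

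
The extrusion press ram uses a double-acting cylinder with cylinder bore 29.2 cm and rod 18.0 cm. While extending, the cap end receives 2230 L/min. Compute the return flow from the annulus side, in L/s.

Cap-side area A_cap = π/4 × (29.2 cm)² = 669.7 cm^2
Rod-side annular area A_ann = π/4 × (29.2² − 18.0²) = 415.2 cm^2
Piston speed v = Q_in/A_cap; rod-end outflow Q_out = v × A_ann = Q_in × A_ann/A_cap.

Q_out ≈ 23.0 L/s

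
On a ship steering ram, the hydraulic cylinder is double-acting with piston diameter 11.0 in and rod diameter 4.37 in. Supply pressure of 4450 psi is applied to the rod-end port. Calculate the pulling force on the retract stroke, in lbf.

Rod-side annular area A_ann = π/4 × (11.0² − 4.37²) = 80.03 in^2
On retraction the pressure acts on the annular area (bore minus rod).
F = P × A_ann

F ≈ 3.56e5 lbf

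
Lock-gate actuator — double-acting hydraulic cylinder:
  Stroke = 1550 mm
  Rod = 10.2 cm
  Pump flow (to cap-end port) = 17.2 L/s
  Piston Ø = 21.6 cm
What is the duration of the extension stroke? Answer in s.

t ≈ 3.30 s

Cap-side area A_cap = π/4 × (21.6 cm)² = 366.4 cm^2
Swept volume V = A × L; t = V / Q = A·L / Q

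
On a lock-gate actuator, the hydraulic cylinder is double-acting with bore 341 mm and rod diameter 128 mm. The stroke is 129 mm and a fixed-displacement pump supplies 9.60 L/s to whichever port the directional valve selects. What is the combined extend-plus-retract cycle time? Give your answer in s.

Cap-side area A_cap = π/4 × (341 mm)² = 91330 mm^2
Rod-side annular area A_ann = π/4 × (341² − 128²) = 78460 mm^2
t_ext = A_cap·L/Q = 1.227 s
t_ret = A_ann·L/Q = 1.054 s
t_cycle = t_ext + t_ret

t ≈ 2.28 s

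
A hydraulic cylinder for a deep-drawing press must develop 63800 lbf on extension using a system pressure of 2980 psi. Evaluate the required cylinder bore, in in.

D ≈ 5.22 in

Extension force acts on the full piston face: F = P × (π/4)D².
D = √(4F / (πP)) = √(4 × 63800 lbf / (π × 2980 psi))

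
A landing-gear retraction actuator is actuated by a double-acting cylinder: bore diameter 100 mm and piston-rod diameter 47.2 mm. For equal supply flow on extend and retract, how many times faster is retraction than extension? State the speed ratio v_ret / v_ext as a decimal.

v_ret/v_ext ≈ 1.29

Cap-side area A_cap = π/4 × (100 mm)² = 7854 mm^2
Rod-side annular area A_ann = π/4 × (100² − 47.2²) = 6104 mm^2
For equal Q, v ∝ 1/A, so v_ret/v_ext = A_cap/A_ann.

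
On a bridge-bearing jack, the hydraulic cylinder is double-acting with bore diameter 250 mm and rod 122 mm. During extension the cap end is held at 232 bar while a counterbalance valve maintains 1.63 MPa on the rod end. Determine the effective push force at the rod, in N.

Cap-side area A_cap = π/4 × (250 mm)² = 49090 mm^2
Rod-side annular area A_ann = π/4 × (250² − 122²) = 37400 mm^2
Net thrust = P_cap·A_cap − P_rod·A_ann = 1.139e6 N − 60960 N

F ≈ 1.08e6 N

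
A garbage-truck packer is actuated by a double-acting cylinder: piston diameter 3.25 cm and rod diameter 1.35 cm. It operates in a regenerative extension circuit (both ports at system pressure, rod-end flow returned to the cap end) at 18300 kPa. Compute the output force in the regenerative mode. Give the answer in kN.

F ≈ 2.62 kN

With equal pressure on both faces, forces on the annular region cancel; the net push is pressure × rod cross-section.
Rod cross-section A_rod = π/4 × (1.35 cm)² = 1.431 cm^2
F = P × A_rod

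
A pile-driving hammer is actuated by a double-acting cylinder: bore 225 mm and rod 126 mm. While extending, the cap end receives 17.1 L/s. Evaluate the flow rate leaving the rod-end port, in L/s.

Q_out ≈ 11.7 L/s

Cap-side area A_cap = π/4 × (225 mm)² = 39760 mm^2
Rod-side annular area A_ann = π/4 × (225² − 126²) = 27290 mm^2
Piston speed v = Q_in/A_cap; rod-end outflow Q_out = v × A_ann = Q_in × A_ann/A_cap.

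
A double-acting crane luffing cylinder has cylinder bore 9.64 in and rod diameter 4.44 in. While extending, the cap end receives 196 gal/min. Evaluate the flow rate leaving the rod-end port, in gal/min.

Cap-side area A_cap = π/4 × (9.64 in)² = 72.99 in^2
Rod-side annular area A_ann = π/4 × (9.64² − 4.44²) = 57.50 in^2
Piston speed v = Q_in/A_cap; rod-end outflow Q_out = v × A_ann = Q_in × A_ann/A_cap.

Q_out ≈ 154 gal/min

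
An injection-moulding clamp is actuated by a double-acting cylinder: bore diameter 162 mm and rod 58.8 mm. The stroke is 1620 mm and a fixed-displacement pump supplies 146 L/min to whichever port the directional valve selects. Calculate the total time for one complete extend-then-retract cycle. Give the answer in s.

Cap-side area A_cap = π/4 × (162 mm)² = 20610 mm^2
Rod-side annular area A_ann = π/4 × (162² − 58.8²) = 17900 mm^2
t_ext = A_cap·L/Q = 13.72 s
t_ret = A_ann·L/Q = 11.91 s
t_cycle = t_ext + t_ret

t ≈ 25.6 s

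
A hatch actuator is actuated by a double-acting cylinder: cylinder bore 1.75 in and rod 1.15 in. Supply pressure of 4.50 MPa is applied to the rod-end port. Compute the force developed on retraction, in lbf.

F ≈ 892 lbf

Rod-side annular area A_ann = π/4 × (1.75² − 1.15²) = 1.367 in^2
On retraction the pressure acts on the annular area (bore minus rod).
F = P × A_ann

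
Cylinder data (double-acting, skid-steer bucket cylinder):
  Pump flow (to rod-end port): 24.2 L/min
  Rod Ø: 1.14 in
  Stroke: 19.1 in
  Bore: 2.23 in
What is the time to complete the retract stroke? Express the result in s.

t ≈ 2.24 s

Rod-side annular area A_ann = π/4 × (2.23² − 1.14²) = 2.885 in^2
Swept volume V = A × L; t = V / Q = A·L / Q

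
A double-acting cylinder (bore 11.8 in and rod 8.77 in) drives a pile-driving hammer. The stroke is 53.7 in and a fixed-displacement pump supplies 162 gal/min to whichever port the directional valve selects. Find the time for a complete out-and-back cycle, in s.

Cap-side area A_cap = π/4 × (11.8 in)² = 109.4 in^2
Rod-side annular area A_ann = π/4 × (11.8² − 8.77²) = 48.95 in^2
t_ext = A_cap·L/Q = 9.416 s
t_ret = A_ann·L/Q = 4.215 s
t_cycle = t_ext + t_ret

t ≈ 13.6 s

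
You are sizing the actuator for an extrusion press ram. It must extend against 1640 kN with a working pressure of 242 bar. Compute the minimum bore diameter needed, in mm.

Extension force acts on the full piston face: F = P × (π/4)D².
D = √(4F / (πP)) = √(4 × 1640 kN / (π × 242 bar))

D ≈ 294 mm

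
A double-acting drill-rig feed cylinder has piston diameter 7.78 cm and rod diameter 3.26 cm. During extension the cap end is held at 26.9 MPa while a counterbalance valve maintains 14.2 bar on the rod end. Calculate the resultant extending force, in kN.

Cap-side area A_cap = π/4 × (7.78 cm)² = 47.54 cm^2
Rod-side annular area A_ann = π/4 × (7.78² − 3.26²) = 39.19 cm^2
Net thrust = P_cap·A_cap − P_rod·A_ann = 127.9 kN − 5.565 kN

F ≈ 122 kN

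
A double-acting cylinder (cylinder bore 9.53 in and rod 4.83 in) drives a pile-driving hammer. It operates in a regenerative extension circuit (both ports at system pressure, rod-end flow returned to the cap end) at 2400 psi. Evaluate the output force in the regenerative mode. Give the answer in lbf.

F ≈ 44000 lbf

With equal pressure on both faces, forces on the annular region cancel; the net push is pressure × rod cross-section.
Rod cross-section A_rod = π/4 × (4.83 in)² = 18.32 in^2
F = P × A_rod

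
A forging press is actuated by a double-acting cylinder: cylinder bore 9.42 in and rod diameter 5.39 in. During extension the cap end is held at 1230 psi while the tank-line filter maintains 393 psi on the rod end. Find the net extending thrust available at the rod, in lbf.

Cap-side area A_cap = π/4 × (9.42 in)² = 69.69 in^2
Rod-side annular area A_ann = π/4 × (9.42² − 5.39²) = 46.88 in^2
Net thrust = P_cap·A_cap − P_rod·A_ann = 85720 lbf − 18420 lbf

F ≈ 67300 lbf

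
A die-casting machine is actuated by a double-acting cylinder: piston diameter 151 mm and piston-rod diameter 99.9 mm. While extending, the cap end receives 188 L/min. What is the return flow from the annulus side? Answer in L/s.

Q_out ≈ 1.76 L/s

Cap-side area A_cap = π/4 × (151 mm)² = 17910 mm^2
Rod-side annular area A_ann = π/4 × (151² − 99.9²) = 10070 mm^2
Piston speed v = Q_in/A_cap; rod-end outflow Q_out = v × A_ann = Q_in × A_ann/A_cap.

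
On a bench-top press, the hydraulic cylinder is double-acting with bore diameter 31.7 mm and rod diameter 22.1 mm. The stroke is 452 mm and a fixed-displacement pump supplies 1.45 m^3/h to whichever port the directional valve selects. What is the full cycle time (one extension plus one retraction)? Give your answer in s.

t ≈ 1.34 s

Cap-side area A_cap = π/4 × (31.7 mm)² = 789.2 mm^2
Rod-side annular area A_ann = π/4 × (31.7² − 22.1²) = 405.6 mm^2
t_ext = A_cap·L/Q = 0.8857 s
t_ret = A_ann·L/Q = 0.4552 s
t_cycle = t_ext + t_ret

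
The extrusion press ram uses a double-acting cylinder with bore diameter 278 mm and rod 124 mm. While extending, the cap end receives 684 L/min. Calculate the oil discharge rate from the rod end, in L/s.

Cap-side area A_cap = π/4 × (278 mm)² = 60700 mm^2
Rod-side annular area A_ann = π/4 × (278² − 124²) = 48620 mm^2
Piston speed v = Q_in/A_cap; rod-end outflow Q_out = v × A_ann = Q_in × A_ann/A_cap.

Q_out ≈ 9.13 L/s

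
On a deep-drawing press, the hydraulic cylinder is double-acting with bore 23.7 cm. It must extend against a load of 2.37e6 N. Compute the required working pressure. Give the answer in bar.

P ≈ 537 bar

Cap-side area A_cap = π/4 × (23.7 cm)² = 441.2 cm^2
P = F / A = 2.37e6 N / A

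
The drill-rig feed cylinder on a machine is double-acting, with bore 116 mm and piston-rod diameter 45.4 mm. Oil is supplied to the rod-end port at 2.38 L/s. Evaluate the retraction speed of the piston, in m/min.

Rod-side annular area A_ann = π/4 × (116² − 45.4²) = 8949 mm^2
Flow into the rod-end port fills the annular volume.
v = Q / A

v ≈ 16.0 m/min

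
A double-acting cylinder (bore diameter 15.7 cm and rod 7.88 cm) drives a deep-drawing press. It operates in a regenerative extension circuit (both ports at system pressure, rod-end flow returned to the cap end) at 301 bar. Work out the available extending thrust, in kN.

F ≈ 147 kN

With equal pressure on both faces, forces on the annular region cancel; the net push is pressure × rod cross-section.
Rod cross-section A_rod = π/4 × (7.88 cm)² = 48.77 cm^2
F = P × A_rod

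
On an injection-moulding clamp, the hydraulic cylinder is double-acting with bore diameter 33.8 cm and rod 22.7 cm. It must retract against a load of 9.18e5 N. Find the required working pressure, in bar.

Rod-side annular area A_ann = π/4 × (33.8² − 22.7²) = 492.6 cm^2
Retraction: pressure acts on the annular area.
P = F / A = 9.18e5 N / A

P ≈ 186 bar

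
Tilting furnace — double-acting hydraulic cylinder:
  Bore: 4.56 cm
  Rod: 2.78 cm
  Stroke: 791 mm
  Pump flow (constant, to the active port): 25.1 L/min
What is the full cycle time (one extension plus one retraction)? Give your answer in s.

Cap-side area A_cap = π/4 × (4.56 cm)² = 16.33 cm^2
Rod-side annular area A_ann = π/4 × (4.56² − 2.78²) = 10.26 cm^2
t_ext = A_cap·L/Q = 3.088 s
t_ret = A_ann·L/Q = 1.940 s
t_cycle = t_ext + t_ret

t ≈ 5.03 s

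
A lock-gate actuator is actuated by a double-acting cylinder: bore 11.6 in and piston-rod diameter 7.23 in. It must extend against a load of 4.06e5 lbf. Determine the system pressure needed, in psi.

Cap-side area A_cap = π/4 × (11.6 in)² = 105.7 in^2
P = F / A = 4.06e5 lbf / A

P ≈ 3840 psi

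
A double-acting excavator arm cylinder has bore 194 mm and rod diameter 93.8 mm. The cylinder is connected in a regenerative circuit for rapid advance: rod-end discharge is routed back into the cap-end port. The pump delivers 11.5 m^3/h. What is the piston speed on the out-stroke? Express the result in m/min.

In regeneration the rod-end outflow joins the pump flow into the cap end, so the net volume the pump must supply per unit advance equals the rod cross-section area.
Rod cross-section A_rod = π/4 × (93.8 mm)² = 6910 mm^2
v = Q_pump / A_rod

v ≈ 27.7 m/min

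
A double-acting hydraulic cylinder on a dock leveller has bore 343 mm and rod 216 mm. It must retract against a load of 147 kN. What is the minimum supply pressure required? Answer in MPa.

P ≈ 2.64 MPa

Rod-side annular area A_ann = π/4 × (343² − 216²) = 55760 mm^2
Retraction: pressure acts on the annular area.
P = F / A = 147 kN / A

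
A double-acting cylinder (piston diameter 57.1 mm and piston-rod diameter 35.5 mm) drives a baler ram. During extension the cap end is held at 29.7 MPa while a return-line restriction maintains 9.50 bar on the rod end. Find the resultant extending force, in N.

F ≈ 74600 N

Cap-side area A_cap = π/4 × (57.1 mm)² = 2561 mm^2
Rod-side annular area A_ann = π/4 × (57.1² − 35.5²) = 1571 mm^2
Net thrust = P_cap·A_cap − P_rod·A_ann = 76050 N − 1492 N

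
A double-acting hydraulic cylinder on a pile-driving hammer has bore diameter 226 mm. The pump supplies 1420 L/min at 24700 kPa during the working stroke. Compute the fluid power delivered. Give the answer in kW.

W ≈ 585 kW

Hydraulic power = P × Q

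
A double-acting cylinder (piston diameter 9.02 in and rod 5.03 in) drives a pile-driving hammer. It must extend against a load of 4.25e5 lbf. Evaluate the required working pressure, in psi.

Cap-side area A_cap = π/4 × (9.02 in)² = 63.90 in^2
P = F / A = 4.25e5 lbf / A

P ≈ 6650 psi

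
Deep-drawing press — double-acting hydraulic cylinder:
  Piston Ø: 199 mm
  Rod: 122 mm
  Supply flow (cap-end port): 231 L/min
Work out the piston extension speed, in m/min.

Cap-side area A_cap = π/4 × (199 mm)² = 31100 mm^2
v = Q / A

v ≈ 7.43 m/min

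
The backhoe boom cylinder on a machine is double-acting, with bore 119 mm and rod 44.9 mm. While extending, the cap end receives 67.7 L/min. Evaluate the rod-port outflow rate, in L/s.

Cap-side area A_cap = π/4 × (119 mm)² = 11120 mm^2
Rod-side annular area A_ann = π/4 × (119² − 44.9²) = 9539 mm^2
Piston speed v = Q_in/A_cap; rod-end outflow Q_out = v × A_ann = Q_in × A_ann/A_cap.

Q_out ≈ 0.968 L/s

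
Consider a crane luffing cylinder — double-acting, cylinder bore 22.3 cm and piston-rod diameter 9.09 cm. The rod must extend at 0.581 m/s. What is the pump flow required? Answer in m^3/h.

Q ≈ 81.7 m^3/h

Cap-side area A_cap = π/4 × (22.3 cm)² = 390.6 cm^2
Q = A × v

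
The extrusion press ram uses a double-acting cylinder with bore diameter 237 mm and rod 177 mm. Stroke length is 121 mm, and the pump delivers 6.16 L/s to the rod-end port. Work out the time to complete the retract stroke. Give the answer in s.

Rod-side annular area A_ann = π/4 × (237² − 177²) = 19510 mm^2
Swept volume V = A × L; t = V / Q = A·L / Q

t ≈ 0.383 s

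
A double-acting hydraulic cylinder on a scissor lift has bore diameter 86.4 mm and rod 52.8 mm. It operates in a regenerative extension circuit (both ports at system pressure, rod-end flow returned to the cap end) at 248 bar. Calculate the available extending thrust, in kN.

With equal pressure on both faces, forces on the annular region cancel; the net push is pressure × rod cross-section.
Rod cross-section A_rod = π/4 × (52.8 mm)² = 2190 mm^2
F = P × A_rod

F ≈ 54.3 kN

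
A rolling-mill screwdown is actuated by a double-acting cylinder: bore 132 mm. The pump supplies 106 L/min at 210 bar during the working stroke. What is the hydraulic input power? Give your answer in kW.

Hydraulic power = P × Q

W ≈ 37.1 kW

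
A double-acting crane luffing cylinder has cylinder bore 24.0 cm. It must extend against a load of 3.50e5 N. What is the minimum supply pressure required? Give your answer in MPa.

Cap-side area A_cap = π/4 × (24.0 cm)² = 452.4 cm^2
P = F / A = 3.50e5 N / A

P ≈ 7.74 MPa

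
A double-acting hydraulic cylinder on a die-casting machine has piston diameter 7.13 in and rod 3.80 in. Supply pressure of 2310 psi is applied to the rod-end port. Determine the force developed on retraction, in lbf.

Rod-side annular area A_ann = π/4 × (7.13² − 3.80²) = 28.59 in^2
On retraction the pressure acts on the annular area (bore minus rod).
F = P × A_ann

F ≈ 66000 lbf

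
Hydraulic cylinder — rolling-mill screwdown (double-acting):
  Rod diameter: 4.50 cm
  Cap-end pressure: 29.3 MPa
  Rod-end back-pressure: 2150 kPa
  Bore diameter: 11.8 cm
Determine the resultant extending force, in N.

F ≈ 3.00e5 N

Cap-side area A_cap = π/4 × (11.8 cm)² = 109.4 cm^2
Rod-side annular area A_ann = π/4 × (11.8² − 4.50²) = 93.45 cm^2
Net thrust = P_cap·A_cap − P_rod·A_ann = 3.204e5 N − 20090 N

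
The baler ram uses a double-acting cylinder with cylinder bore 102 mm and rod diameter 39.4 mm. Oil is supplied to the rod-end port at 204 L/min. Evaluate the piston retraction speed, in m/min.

Rod-side annular area A_ann = π/4 × (102² − 39.4²) = 6952 mm^2
Flow into the rod-end port fills the annular volume.
v = Q / A

v ≈ 29.3 m/min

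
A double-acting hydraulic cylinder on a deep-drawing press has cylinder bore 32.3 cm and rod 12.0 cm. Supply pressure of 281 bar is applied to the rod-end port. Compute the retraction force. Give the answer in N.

F ≈ 1.98e6 N

Rod-side annular area A_ann = π/4 × (32.3² − 12.0²) = 706.3 cm^2
On retraction the pressure acts on the annular area (bore minus rod).
F = P × A_ann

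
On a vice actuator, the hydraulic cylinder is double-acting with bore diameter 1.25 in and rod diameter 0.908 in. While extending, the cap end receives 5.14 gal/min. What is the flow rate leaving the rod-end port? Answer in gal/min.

Cap-side area A_cap = π/4 × (1.25 in)² = 1.227 in^2
Rod-side annular area A_ann = π/4 × (1.25² − 0.908²) = 0.5797 in^2
Piston speed v = Q_in/A_cap; rod-end outflow Q_out = v × A_ann = Q_in × A_ann/A_cap.

Q_out ≈ 2.43 gal/min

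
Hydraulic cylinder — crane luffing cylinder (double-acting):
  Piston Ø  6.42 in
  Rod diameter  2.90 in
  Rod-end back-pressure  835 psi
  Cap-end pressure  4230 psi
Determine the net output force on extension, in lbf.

Cap-side area A_cap = π/4 × (6.42 in)² = 32.37 in^2
Rod-side annular area A_ann = π/4 × (6.42² − 2.90²) = 25.77 in^2
Net thrust = P_cap·A_cap − P_rod·A_ann = 1.369e5 lbf − 21510 lbf

F ≈ 1.15e5 lbf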